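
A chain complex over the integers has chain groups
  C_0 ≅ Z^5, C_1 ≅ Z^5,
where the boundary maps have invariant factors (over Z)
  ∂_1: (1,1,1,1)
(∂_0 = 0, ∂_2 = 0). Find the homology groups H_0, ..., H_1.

H_0: b_0 = 5 − 0 − 4 = 1; torsion from ∂_1 factors > 1: none. So H_0 ≅ Z.
H_1: b_1 = 5 − 4 − 0 = 1; torsion from ∂_2 factors > 1: none. So H_1 ≅ Z.

H_0 ≅ Z,  H_1 ≅ Z.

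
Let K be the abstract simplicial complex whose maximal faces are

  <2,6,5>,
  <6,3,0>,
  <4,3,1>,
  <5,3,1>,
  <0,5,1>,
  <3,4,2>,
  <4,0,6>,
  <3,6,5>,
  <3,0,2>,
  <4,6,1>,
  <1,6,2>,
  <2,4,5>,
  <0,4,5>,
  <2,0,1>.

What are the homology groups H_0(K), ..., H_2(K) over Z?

H_0 = Z,  H_1 = Z^2,  H_2 = Z.

Fix the vertex order 0 < 1 < 2 < 3 < 4 < 5 < 6 and write every simplex with vertices in increasing order. Then dim K = 2 and the simplices of K are:

  0-simplices (7): [0], [1], [2], [3], [4], [5], [6]
  1-simplices (21): [0,1], [0,2], [0,3], [0,4], [0,5], [0,6], [1,2], [1,3], [1,4], [1,5], [1,6], [2,3], [2,4], [2,5], [2,6], [3,4], [3,5], [3,6], [4,5], [4,6], [5,6]
  2-simplices (14): [0,1,2], [0,1,5], [0,2,3], [0,3,6], [0,4,5], [0,4,6], [1,2,6], [1,3,4], [1,3,5], [1,4,6], [2,3,4], [2,4,5], [2,5,6], [3,5,6]

so the chain groups are C_0 ≅ Z^7, C_1 ≅ Z^21, C_2 ≅ Z^14.

∂_1: C_1 → C_0 is given by ∂[p,q] = [q] − [p]. For instance
  ∂[1,5] = [5] − [1].
The resulting 7×21 matrix has rank 6, and its Smith normal form has invariant factors (1,1,1,1,1,1).

∂_2: C_2 → C_1 maps a triangle to the signed sum of its edges. For instance
  ∂[2,5,6] = [5,6] − [2,6] + [2,5],
  ∂[2,4,5] = [4,5] − [2,5] + [2,4].
The 21×14 boundary matrix has rank 13 and Smith normal form diag(1,1,1,1,1,1,1,1,1,1,1,1,1).

Reading off H_k = ker ∂_k / im ∂_{k+1}:

  H_0: rank C_0 − rank ∂_1 = 7 − 6 = 1, and the invariant factors of ∂_1 are all 1, so H_0 ≅ Z.
  H_1: rank ker ∂_1 − rank ∂_2 = (21 − 6) − 13 = 2, and the invariant factors of ∂_2 are all 1, so H_1 ≅ Z^2.
  H_2: rank ker ∂_2 − rank ∂_3 = (14 − 13) − 0 = 1, and there is no ∂_3, so H_2 ≅ Z.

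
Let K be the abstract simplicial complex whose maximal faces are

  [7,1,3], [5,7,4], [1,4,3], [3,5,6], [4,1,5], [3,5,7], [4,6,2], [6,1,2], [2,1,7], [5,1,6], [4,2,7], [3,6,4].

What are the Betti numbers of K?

b_0 = 1, b_1 = 0, b_2 = 0.

Fix the vertex order 1 < 2 < 3 < 4 < 5 < 6 < 7 and write every simplex with vertices in increasing order. Then dim K = 2 and the simplices of K are:

  0-simplices (7): [1], [2], [3], [4], [5], [6], [7]
  1-simplices (18): [1,2], [1,3], [1,4], [1,5], [1,6], [1,7], [2,4], [2,6], [2,7], [3,4], [3,5], [3,6], [3,7], [4,5], [4,6], [4,7], [5,6], [5,7]
  2-simplices (12): [1,2,6], [1,2,7], [1,3,4], [1,3,7], [1,4,5], [1,5,6], [2,4,6], [2,4,7], [3,4,6], [3,5,6], [3,5,7], [4,5,7]

Hence C_0 ≅ Z^7, C_1 ≅ Z^18, C_2 ≅ Z^12.

Boundary ∂_1: C_1 → C_0 maps an edge to its endpoints' difference, ∂[p,q] = q − p. For instance
  ∂[1,5] = [5] − [1].
As a 7×18 matrix over Z this has rank 6, with invariant factors (1,1,1,1,1,1).

Boundary ∂_2: C_2 → C_1 acts by ∂[p,q,r] = [q,r] − [p,r] + [p,q]. For instance
  ∂[3,5,6] = [5,6] − [3,6] + [3,5],
  ∂[1,2,6] = [2,6] − [1,6] + [1,2].
As a 18×12 matrix over Z this has rank 12, with invariant factors (1,1,1,1,1,1,1,1,1,1,1,2).

Reading off H_k = ker ∂_k / im ∂_{k+1}:

  H_0: rank C_0 − rank ∂_1 = 7 − 6 = 1, and the invariant factors of ∂_1 are all 1, so H_0 = Z.
  H_1: rank ker ∂_1 − rank ∂_2 = (18 − 6) − 12 = 0, and ∂_2 has invariant factor 2 > 1, so H_1 = Z/2Z.
  H_2: rank ker ∂_2 − rank ∂_3 = (12 − 12) − 0 = 0, and there is no ∂_3, so H_2 = 0.

(K is a triangulation of the real projective plane RP^2.)

Hence the Betti numbers are b_0 = 1, b_1 = 0, b_2 = 0.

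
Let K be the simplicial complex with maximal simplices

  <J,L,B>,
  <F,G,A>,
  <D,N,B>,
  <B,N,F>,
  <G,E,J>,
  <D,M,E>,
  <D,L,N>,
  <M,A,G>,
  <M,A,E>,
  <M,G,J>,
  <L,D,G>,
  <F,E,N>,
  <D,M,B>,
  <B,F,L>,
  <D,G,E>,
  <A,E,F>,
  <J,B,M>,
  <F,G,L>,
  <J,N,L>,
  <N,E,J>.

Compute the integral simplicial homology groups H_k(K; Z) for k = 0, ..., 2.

H_0 ≅ Z,  H_1 ≅ Z ⊕ Z/2,  H_2 = 0.

Fix the vertex order A < B < D < E < F < G < J < L < M < N and write every simplex with vertices in increasing order. Then dim K = 2 and the simplices of K are:

  0-simplices (10): A, B, D, E, F, G, J, L, M, N
  1-simplices (30): AE, AF, AG, AM, BD, BF, BJ, BL, BM, BN, DE, DG, DL, DM, DN, EF, EG, EJ, EM, EN, FG, FL, FN, GJ, GL, GM, JL, JM, JN, LN
  2-simplices (20): AEF, AEM, AFG, AGM, BDM, BDN, BFL, BFN, BJL, BJM, DEG, DEM, DGL, DLN, EFN, EGJ, EJN, FGL, GJM, JLN

giving chain groups C_0 ≅ Z^10, C_1 ≅ Z^30, C_2 ≅ Z^20.

∂_1: C_1 → C_0 sends each edge [p,q] (with p < q) to q − p. For instance
  ∂EF = F − E.
The 10×30 boundary matrix has rank 9 and Smith normal form diag(1,1,1,1,1,1,1,1,1).

∂_2: C_2 → C_1 sends each 2-simplex [p,q,r] to [q,r] − [p,r] + [p,q]. For instance
  ∂DLN = LN − DN + DL,
  ∂BDN = DN − BN + BD.
The 30×20 boundary matrix has rank 20 and Smith normal form diag(1,1,1,1,1,1,1,1,1,1,1,1,1,1,1,1,1,1,1,2).

Now H_k = ker ∂_k / im ∂_{k+1}, so:

  H_0: rank C_0 − rank ∂_1 = 10 − 9 = 1, and the invariant factors of ∂_1 are all 1, so H_0 ≅ Z.
  H_1: rank ker ∂_1 − rank ∂_2 = (30 − 9) − 20 = 1, and ∂_2 has invariant factor 2 > 1, so H_1 ≅ Z ⊕ Z/2.
  H_2: rank ker ∂_2 − rank ∂_3 = (20 − 20) − 0 = 0, and there is no ∂_3, so H_2 ≅ 0.

(K is a triangulation of the Klein bottle.)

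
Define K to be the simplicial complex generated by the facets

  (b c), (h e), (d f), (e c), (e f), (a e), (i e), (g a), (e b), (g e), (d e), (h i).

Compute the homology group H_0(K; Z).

H_0 ≅ Z.

Fix the vertex order a < b < c < d < e < f < g < h < i and write every simplex with vertices in increasing order. Then dim K = 1 and the simplices of K are:

  0-simplices (9): a, b, c, d, e, f, g, h, i
  1-simplices (12): ae, ag, bc, be, ce, de, df, ef, eg, eh, ei, hi

Hence C_0 ≅ Z^9, C_1 ≅ Z^12.

Boundary ∂_1: C_1 → C_0 sends each edge [p,q] (with p < q) to q − p.
As a 9×12 matrix over Z this has rank 8, with invariant factors (1,1,1,1,1,1,1,1).

From H_k ≅ ker(∂_k) / im(∂_{k+1}) we obtain:

  H_0: rank C_0 − rank ∂_1 = 9 − 8 = 1, and the invariant factors of ∂_1 are all 1, so H_0 ≅ Z.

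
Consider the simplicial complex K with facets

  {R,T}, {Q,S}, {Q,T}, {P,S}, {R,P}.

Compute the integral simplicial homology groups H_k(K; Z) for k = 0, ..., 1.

H_0 ≅ Z,  H_1 ≅ Z.

Take the total order P < Q < R < S < T on the vertex set. Then K (dimension 1) consists of the simplices:

  0-simplices (5): P, Q, R, S, T
  1-simplices (5): PR, PS, QS, QT, RT

giving chain groups C_0 ≅ Z^5, C_1 ≅ Z^5.

∂_1: C_1 → C_0 maps an edge to its endpoints' difference, ∂[p,q] = q − p.
As a 5×5 matrix over Z this has rank 4, with invariant factors (1,1,1,1).

From H_k ≅ ker(∂_k) / im(∂_{k+1}) we obtain:

  H_0: rank C_0 − rank ∂_1 = 5 − 4 = 1, and the invariant factors of ∂_1 are all 1, so H_0 ≅ Z.
  H_1: rank ker ∂_1 − rank ∂_2 = (5 − 4) − 0 = 1, and there is no ∂_2, so H_1 ≅ Z.

As a check, the Euler characteristic is 5 − 5 = 0, which agrees with 1 − 1 = 0.
(K is a triangulation of the circle S^1.)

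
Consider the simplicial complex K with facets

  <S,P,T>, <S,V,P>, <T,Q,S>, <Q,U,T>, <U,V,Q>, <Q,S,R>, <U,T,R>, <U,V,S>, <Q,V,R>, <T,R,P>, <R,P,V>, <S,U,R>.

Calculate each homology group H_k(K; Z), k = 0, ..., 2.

H_0 = Z,  H_1 = Z/2,  H_2 = 0.

We work with the vertex ordering P < Q < R < S < T < U < V. The simplices of K, each written with vertices in increasing order, are:

  0-simplices (7): P, Q, R, S, T, U, V
  1-simplices (18): PR, PS, PT, PV, QR, QS, QT, QU, QV, RS, RT, RU, RV, ST, SU, SV, TU, UV
  2-simplices (12): PRT, PRV, PST, PSV, QRS, QRV, QST, QTU, QUV, RSU, RTU, SUV

so the chain groups are C_0 ≅ Z^7, C_1 ≅ Z^18, C_2 ≅ Z^12.

Boundary ∂_1: C_1 → C_0 sends each edge [p,q] (with p < q) to q − p.
As a 7×18 matrix over Z this has rank 6, with invariant factors (1,1,1,1,1,1).

The boundary map ∂_2: C_2 → C_1 sends each 2-simplex [p,q,r] to [q,r] − [p,r] + [p,q]. For instance
  ∂QTU = TU − QU + QT,
  ∂QRS = RS − QS + QR.
The resulting 18×12 matrix has rank 12, and its Smith normal form has invariant factors (1,1,1,1,1,1,1,1,1,1,1,2).

Now H_k = ker ∂_k / im ∂_{k+1}, so:

  H_0: rank C_0 − rank ∂_1 = 7 − 6 = 1, and the invariant factors of ∂_1 are all 1, so H_0 ≅ Z.
  H_1: rank ker ∂_1 − rank ∂_2 = (18 − 6) − 12 = 0, and ∂_2 has invariant factor 2 > 1, so H_1 ≅ Z/2.
  H_2: rank ker ∂_2 − rank ∂_3 = (12 − 12) − 0 = 0, and there is no ∂_3, so H_2 ≅ 0.

(K is a triangulation of the real projective plane RP^2.)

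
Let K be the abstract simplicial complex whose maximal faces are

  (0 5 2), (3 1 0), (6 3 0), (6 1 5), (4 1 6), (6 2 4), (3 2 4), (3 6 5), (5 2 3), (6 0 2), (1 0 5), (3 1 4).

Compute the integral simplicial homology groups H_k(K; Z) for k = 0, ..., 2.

K has 7 vertices, 18 edges, 12 triangles.
rank ∂_0 = 0, rank ∂_1 = 6 ⇒ b_0 = 7 − 0 − 6 = 1; all invariant factors of ∂_1 are 1 so no torsion. So H_0 ≅ Z.
rank ∂_1 = 6, rank ∂_2 = 12 ⇒ b_1 = 18 − 6 − 12 = 0; ∂_2 has invariant factor(s) [2] giving torsion. So H_1 ≅ Z/2.
rank ∂_2 = 12, rank ∂_3 = 0 ⇒ b_2 = 12 − 12 − 0 = 0. So H_2 ≅ 0.

H_0 ≅ Z,  H_1 ≅ Z/2,  H_2 = 0.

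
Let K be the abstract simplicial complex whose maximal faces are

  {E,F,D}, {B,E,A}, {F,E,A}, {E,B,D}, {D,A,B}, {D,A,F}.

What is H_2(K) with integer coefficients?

We work with the vertex ordering A < B < D < E < F. The simplices of K, each written with vertices in increasing order, are:

  0-simplices (5): A, B, D, E, F
  1-simplices (9): AB, AD, AE, AF, BD, BE, DE, DF, EF
  2-simplices (6): ABD, ABE, ADF, AEF, BDE, DEF

Hence C_0 ≅ Z^5, C_1 ≅ Z^9, C_2 ≅ Z^6.

Boundary ∂_1: C_1 → C_0 sends each edge [p,q] (with p < q) to q − p. For instance
  ∂AE = E − A.
This gives a 5×9 integer matrix of rank 4; reducing to Smith normal form yields diagonal entries (1,1,1,1).

∂_2: C_2 → C_1 sends each 2-simplex [p,q,r] to [q,r] − [p,r] + [p,q]. For instance
  ∂ABD = BD − AD + AB,
  ∂DEF = EF − DF + DE.
The resulting 9×6 matrix has rank 5, and its Smith normal form has invariant factors (1,1,1,1,1).

Computing H_k = (kernel of ∂_k) / (image of ∂_{k+1}):

  H_2: rank ker ∂_2 − rank ∂_3 = (6 − 5) − 0 = 1, and there is no ∂_3, so H_2 = Z.

(K is a triangulation of the 2-sphere S^2.)

H_2 ≅ Z.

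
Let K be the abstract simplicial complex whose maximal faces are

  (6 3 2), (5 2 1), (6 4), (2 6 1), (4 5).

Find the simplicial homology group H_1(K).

We work with the vertex ordering 1 < 2 < 3 < 4 < 5 < 6. The simplices of K, each written with vertices in increasing order, are:

  0-simplices (6): [1], [2], [3], [4], [5], [6]
  1-simplices (9): [1,2], [1,5], [1,6], [2,3], [2,5], [2,6], [3,6], [4,5], [4,6]
  2-simplices (3): [1,2,5], [1,2,6], [2,3,6]

Hence C_0 ≅ Z^6, C_1 ≅ Z^9, C_2 ≅ Z^3.

The boundary map ∂_1: C_1 → C_0 sends each edge [p,q] (with p < q) to q − p. For instance
  ∂[1,5] = [5] − [1].
This gives a 6×9 integer matrix of rank 5; reducing to Smith normal form yields diagonal entries (1,1,1,1,1).

∂_2: C_2 → C_1 sends each 2-simplex [p,q,r] to [q,r] − [p,r] + [p,q]. For instance
  ∂[2,3,6] = [3,6] − [2,6] + [2,3],
  ∂[1,2,6] = [2,6] − [1,6] + [1,2].
As a 9×3 matrix over Z this has rank 3, with invariant factors (1,1,1).

Computing H_k = (kernel of ∂_k) / (image of ∂_{k+1}):

  H_1: rank ker ∂_1 − rank ∂_2 = (9 − 5) − 3 = 1, and the invariant factors of ∂_2 are all 1, so H_1 = Z.

H_1 ≅ Z.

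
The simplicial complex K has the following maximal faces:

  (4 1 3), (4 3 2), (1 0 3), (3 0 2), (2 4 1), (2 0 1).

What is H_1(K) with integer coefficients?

H_1 ≅ 0.

Fix the vertex order 0 < 1 < 2 < 3 < 4 and write every simplex with vertices in increasing order. Then dim K = 2 and the simplices of K are:

  0-simplices (5): [0], [1], [2], [3], [4]
  1-simplices (9): [0,1], [0,2], [0,3], [1,2], [1,3], [1,4], [2,3], [2,4], [3,4]
  2-simplices (6): [0,1,2], [0,1,3], [0,2,3], [1,2,4], [1,3,4], [2,3,4]

Hence C_0 ≅ Z^5, C_1 ≅ Z^9, C_2 ≅ Z^6.

Boundary ∂_1: C_1 → C_0 is given by ∂[p,q] = [q] − [p].
As a 5×9 matrix over Z this has rank 4, with invariant factors (1,1,1,1).

∂_2: C_2 → C_1 sends each 2-simplex [p,q,r] to [q,r] − [p,r] + [p,q]. For instance
  ∂[0,2,3] = [2,3] − [0,3] + [0,2],
  ∂[1,3,4] = [3,4] − [1,4] + [1,3].
This gives a 9×6 integer matrix of rank 5; reducing to Smith normal form yields diagonal entries (1,1,1,1,1).

Reading off H_k = ker ∂_k / im ∂_{k+1}:

  H_1: rank ker ∂_1 − rank ∂_2 = (9 − 4) − 5 = 0, and the invariant factors of ∂_2 are all 1, so H_1 ≅ 0.

(K is a triangulation of the 2-sphere S^2.)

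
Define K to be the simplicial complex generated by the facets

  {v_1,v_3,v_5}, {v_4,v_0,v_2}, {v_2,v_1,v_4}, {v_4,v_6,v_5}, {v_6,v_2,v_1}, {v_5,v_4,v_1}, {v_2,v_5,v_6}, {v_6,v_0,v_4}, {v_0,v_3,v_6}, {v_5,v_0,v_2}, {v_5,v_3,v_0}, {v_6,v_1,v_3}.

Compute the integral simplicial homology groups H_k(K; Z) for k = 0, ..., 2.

H_0 = Z,  H_1 = Z/2Z,  H_2 = 0.

Take the total order v_0 < v_1 < v_2 < v_3 < v_4 < v_5 < v_6 on the vertex set. Then K (dimension 2) consists of the simplices:

  0-simplices (7): [v_0], [v_1], [v_2], [v_3], [v_4], [v_5], [v_6]
  1-simplices (18): (18 of them)
  2-simplices (12): (12 of them)

giving chain groups C_0 ≅ Z^7, C_1 ≅ Z^18, C_2 ≅ Z^12.

Boundary ∂_1: C_1 → C_0 is given by ∂[p,q] = [q] − [p]. For instance
  ∂[v_4,v_5] = [v_5] − [v_4].
The resulting 7×18 matrix has rank 6, and its Smith normal form has invariant factors (1,1,1,1,1,1).

Boundary ∂_2: C_2 → C_1 maps a triangle to the signed sum of its edges. For instance
  ∂[v_0,v_3,v_6] = [v_3,v_6] − [v_0,v_6] + [v_0,v_3],
  ∂[v_1,v_2,v_6] = [v_2,v_6] − [v_1,v_6] + [v_1,v_2].
As a 18×12 matrix over Z this has rank 12, with invariant factors (1,1,1,1,1,1,1,1,1,1,1,2).

Computing H_k = (kernel of ∂_k) / (image of ∂_{k+1}):

  H_0: rank C_0 − rank ∂_1 = 7 − 6 = 1, and the invariant factors of ∂_1 are all 1, so H_0 = Z.
  H_1: rank ker ∂_1 − rank ∂_2 = (18 − 6) − 12 = 0, and ∂_2 has invariant factor 2 > 1, so H_1 = Z/2Z.
  H_2: rank ker ∂_2 − rank ∂_3 = (12 − 12) − 0 = 0, and there is no ∂_3, so H_2 = 0.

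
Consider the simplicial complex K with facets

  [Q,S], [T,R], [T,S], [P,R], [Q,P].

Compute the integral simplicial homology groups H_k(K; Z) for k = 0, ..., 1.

H_0 = Z,  H_1 = Z.

Fix the vertex order P < Q < R < S < T and write every simplex with vertices in increasing order. Then dim K = 1 and the simplices of K are:

  0-simplices (5): P, Q, R, S, T
  1-simplices (5): PQ, PR, QS, RT, ST

Hence C_0 ≅ Z^5, C_1 ≅ Z^5.

Boundary ∂_1: C_1 → C_0 is given by ∂[p,q] = [q] − [p].
This gives a 5×5 integer matrix of rank 4; reducing to Smith normal form yields diagonal entries (1,1,1,1).

From H_k ≅ ker(∂_k) / im(∂_{k+1}) we obtain:

  H_0: rank C_0 − rank ∂_1 = 5 − 4 = 1, and the invariant factors of ∂_1 are all 1, so H_0 = Z.
  H_1: rank ker ∂_1 − rank ∂_2 = (5 − 4) − 0 = 1, and there is no ∂_2, so H_1 = Z.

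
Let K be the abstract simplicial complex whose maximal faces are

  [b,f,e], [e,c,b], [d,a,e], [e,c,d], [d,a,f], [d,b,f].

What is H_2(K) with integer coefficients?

Order the vertices as a < b < c < d < e < f. Listing each simplex with vertices in this order, K has dimension 2 with simplices:

  0-simplices (6): a, b, c, d, e, f
  1-simplices (12): ad, ae, af, bc, bd, be, bf, cd, ce, de, df, ef
  2-simplices (6): ade, adf, bce, bdf, bef, cde

so the chain groups are C_0 ≅ Z^6, C_1 ≅ Z^12, C_2 ≅ Z^6.

Boundary ∂_1: C_1 → C_0 sends each edge [p,q] (with p < q) to q − p. For instance
  ∂df = f − d.
This gives a 6×12 integer matrix of rank 5; reducing to Smith normal form yields diagonal entries (1,1,1,1,1).

The boundary map ∂_2: C_2 → C_1 acts by ∂[p,q,r] = [q,r] − [p,r] + [p,q]. For instance
  ∂bef = ef − bf + be,
  ∂bdf = df − bf + bd.
The 12×6 boundary matrix has rank 6 and Smith normal form diag(1,1,1,1,1,1).

Reading off H_k = ker ∂_k / im ∂_{k+1}:

  H_2: rank ker ∂_2 − rank ∂_3 = (6 − 6) − 0 = 0, and there is no ∂_3, so H_2 ≅ 0.

(K is a triangulation of the cylinder S^1 x I.)

H_2 ≅ 0.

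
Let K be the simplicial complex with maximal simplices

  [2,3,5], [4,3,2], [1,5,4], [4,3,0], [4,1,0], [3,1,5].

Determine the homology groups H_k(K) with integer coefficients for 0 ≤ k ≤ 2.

K has 6 vertices, 12 edges, 6 triangles.
rank ∂_0 = 0, rank ∂_1 = 5 ⇒ b_0 = 6 − 0 − 5 = 1; all invariant factors of ∂_1 are 1 so no torsion. So H_0 = Z.
rank ∂_1 = 5, rank ∂_2 = 6 ⇒ b_1 = 12 − 5 − 6 = 1; all invariant factors of ∂_2 are 1 so no torsion. So H_1 = Z.
rank ∂_2 = 6, rank ∂_3 = 0 ⇒ b_2 = 6 − 6 − 0 = 0. So H_2 = 0.

H_0 ≅ Z,  H_1 ≅ Z,  H_2 = 0.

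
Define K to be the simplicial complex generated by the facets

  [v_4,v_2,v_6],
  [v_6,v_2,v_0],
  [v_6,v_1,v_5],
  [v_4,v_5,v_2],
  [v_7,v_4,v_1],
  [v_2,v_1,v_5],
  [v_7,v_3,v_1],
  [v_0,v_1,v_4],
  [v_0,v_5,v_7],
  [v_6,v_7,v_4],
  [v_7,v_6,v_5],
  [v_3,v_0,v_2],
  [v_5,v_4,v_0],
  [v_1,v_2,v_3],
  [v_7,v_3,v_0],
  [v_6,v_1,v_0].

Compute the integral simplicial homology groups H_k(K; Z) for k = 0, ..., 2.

Take the total order v_0 < v_1 < v_2 < v_3 < v_4 < v_5 < v_6 < v_7 on the vertex set. Then K (dimension 2) consists of the simplices:

  0-simplices (8): [v_0], [v_1], [v_2], [v_3], [v_4], [v_5], [v_6], [v_7]
  1-simplices (24): (24 of them)
  2-simplices (16): (16 of them)

Hence C_0 ≅ Z^8, C_1 ≅ Z^24, C_2 ≅ Z^16.

The boundary map ∂_1: C_1 → C_0 maps an edge to its endpoints' difference, ∂[p,q] = q − p. For instance
  ∂[v_4,v_5] = [v_5] − [v_4].
This gives a 8×24 integer matrix of rank 7; reducing to Smith normal form yields diagonal entries (1,1,1,1,1,1,1).

∂_2: C_2 → C_1 sends each 2-simplex [p,q,r] to [q,r] − [p,r] + [p,q]. For instance
  ∂[v_1,v_2,v_3] = [v_2,v_3] − [v_1,v_3] + [v_1,v_2],
  ∂[v_0,v_5,v_7] = [v_5,v_7] − [v_0,v_7] + [v_0,v_5].
This gives a 24×16 integer matrix of rank 15; reducing to Smith normal form yields diagonal entries (1,1,1,1,1,1,1,1,1,1,1,1,1,1,1).

Now H_k = ker ∂_k / im ∂_{k+1}, so:

  H_0: rank C_0 − rank ∂_1 = 8 − 7 = 1, and the invariant factors of ∂_1 are all 1, so H_0 ≅ Z.
  H_1: rank ker ∂_1 − rank ∂_2 = (24 − 7) − 15 = 2, and the invariant factors of ∂_2 are all 1, so H_1 ≅ Z^2.
  H_2: rank ker ∂_2 − rank ∂_3 = (16 − 15) − 0 = 1, and there is no ∂_3, so H_2 ≅ Z.

As a check, the Euler characteristic is 8 − 24 + 16 = 0, which agrees with 1 − 2 + 1 = 0.
(K is a triangulation of the torus T^2.)

H_0 ≅ Z,  H_1 ≅ Z^2,  H_2 ≅ Z.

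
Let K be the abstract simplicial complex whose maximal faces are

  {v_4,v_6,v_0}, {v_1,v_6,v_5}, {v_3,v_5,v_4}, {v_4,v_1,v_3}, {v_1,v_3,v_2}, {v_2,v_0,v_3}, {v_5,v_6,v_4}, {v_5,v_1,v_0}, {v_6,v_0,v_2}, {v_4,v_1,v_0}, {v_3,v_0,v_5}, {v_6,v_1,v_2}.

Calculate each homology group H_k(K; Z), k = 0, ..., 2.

Take the total order v_0 < v_1 < v_2 < v_3 < v_4 < v_5 < v_6 on the vertex set. Then K (dimension 2) consists of the simplices:

  0-simplices (7): [v_0], [v_1], [v_2], [v_3], [v_4], [v_5], [v_6]
  1-simplices (18): (18 of them)
  2-simplices (12): (12 of them)

so the chain groups are C_0 ≅ Z^7, C_1 ≅ Z^18, C_2 ≅ Z^12.

∂_1: C_1 → C_0 sends each edge [p,q] (with p < q) to q − p.
As a 7×18 matrix over Z this has rank 6, with invariant factors (1,1,1,1,1,1).

∂_2: C_2 → C_1 sends each 2-simplex [p,q,r] to [q,r] − [p,r] + [p,q]. For instance
  ∂[v_3,v_4,v_5] = [v_4,v_5] − [v_3,v_5] + [v_3,v_4],
  ∂[v_1,v_5,v_6] = [v_5,v_6] − [v_1,v_6] + [v_1,v_5].
The resulting 18×12 matrix has rank 12, and its Smith normal form has invariant factors (1,1,1,1,1,1,1,1,1,1,1,2).

Now H_k = ker ∂_k / im ∂_{k+1}, so:

  H_0: rank C_0 − rank ∂_1 = 7 − 6 = 1, and the invariant factors of ∂_1 are all 1, so H_0 ≅ Z.
  H_1: rank ker ∂_1 − rank ∂_2 = (18 − 6) − 12 = 0, and ∂_2 has invariant factor 2 > 1, so H_1 ≅ Z/2Z.
  H_2: rank ker ∂_2 − rank ∂_3 = (12 − 12) − 0 = 0, and there is no ∂_3, so H_2 ≅ 0.

As a check, the Euler characteristic is 7 − 18 + 12 = 1, which agrees with 1 − 0 + 0 = 1.
(K is a triangulation of the real projective plane RP^2.)

H_0 = Z,  H_1 = Z/2Z,  H_2 = 0.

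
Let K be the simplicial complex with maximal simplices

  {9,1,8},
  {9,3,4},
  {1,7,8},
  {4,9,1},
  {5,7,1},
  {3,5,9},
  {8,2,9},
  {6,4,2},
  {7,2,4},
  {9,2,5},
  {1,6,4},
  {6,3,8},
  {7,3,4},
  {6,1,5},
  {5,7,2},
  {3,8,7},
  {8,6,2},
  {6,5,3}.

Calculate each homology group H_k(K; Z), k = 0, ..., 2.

H_0 ≅ Z,  H_1 ≅ Z^2,  H_2 ≅ Z.

We work with the vertex ordering 1 < 2 < 3 < 4 < 5 < 6 < 7 < 8 < 9. The simplices of K, each written with vertices in increasing order, are:

  0-simplices (9): [1], [2], [3], [4], [5], [6], [7], [8], [9]
  1-simplices (27): (27 of them)
  2-simplices (18): [1,4,6], [1,4,9], [1,5,6], [1,5,7], [1,7,8], [1,8,9], [2,4,6], [2,4,7], [2,5,7], [2,5,9], [2,6,8], [2,8,9], [3,4,7], [3,4,9], [3,5,6], [3,5,9], [3,6,8], [3,7,8]

Hence C_0 ≅ Z^9, C_1 ≅ Z^27, C_2 ≅ Z^18.

∂_1: C_1 → C_0 is given by ∂[p,q] = [q] − [p].
The resulting 9×27 matrix has rank 8, and its Smith normal form has invariant factors (1,1,1,1,1,1,1,1).

The boundary map ∂_2: C_2 → C_1 sends each 2-simplex [p,q,r] to [q,r] − [p,r] + [p,q]. For instance
  ∂[3,5,6] = [5,6] − [3,6] + [3,5],
  ∂[2,6,8] = [6,8] − [2,8] + [2,6].
As a 27×18 matrix over Z this has rank 17, with invariant factors (1,1,1,1,1,1,1,1,1,1,1,1,1,1,1,1,1).

Reading off H_k = ker ∂_k / im ∂_{k+1}:

  H_0: rank C_0 − rank ∂_1 = 9 − 8 = 1, and the invariant factors of ∂_1 are all 1, so H_0 = Z.
  H_1: rank ker ∂_1 − rank ∂_2 = (27 − 8) − 17 = 2, and the invariant factors of ∂_2 are all 1, so H_1 = Z^2.
  H_2: rank ker ∂_2 − rank ∂_3 = (18 − 17) − 0 = 1, and there is no ∂_3, so H_2 = Z.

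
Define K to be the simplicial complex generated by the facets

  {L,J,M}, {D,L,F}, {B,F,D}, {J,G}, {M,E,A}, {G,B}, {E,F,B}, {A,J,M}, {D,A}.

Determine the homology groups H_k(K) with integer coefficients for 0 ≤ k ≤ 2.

K has 9 vertices, 17 edges, 6 triangles.
rank ∂_0 = 0, rank ∂_1 = 8 ⇒ b_0 = 9 − 0 − 8 = 1; all invariant factors of ∂_1 are 1 so no torsion. So H_0 = Z.
rank ∂_1 = 8, rank ∂_2 = 6 ⇒ b_1 = 17 − 8 − 6 = 3; all invariant factors of ∂_2 are 1 so no torsion. So H_1 = Z^3.
rank ∂_2 = 6, rank ∂_3 = 0 ⇒ b_2 = 6 − 6 − 0 = 0. So H_2 = 0.

H_0 = Z,  H_1 = Z^3,  H_2 = 0.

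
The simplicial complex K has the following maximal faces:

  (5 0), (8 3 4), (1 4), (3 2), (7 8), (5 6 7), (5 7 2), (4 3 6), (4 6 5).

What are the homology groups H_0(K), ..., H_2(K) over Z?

H_0 = Z,  H_1 = Z^2,  H_2 = 0.

Order the vertices as 0 < 1 < 2 < 3 < 4 < 5 < 6 < 7 < 8. Listing each simplex with vertices in this order, K has dimension 2 with simplices:

  0-simplices (9): [0], [1], [2], [3], [4], [5], [6], [7], [8]
  1-simplices (15): [0,5], [1,4], [2,3], [2,5], [2,7], [3,4], [3,6], [3,8], [4,5], [4,6], [4,8], [5,6], [5,7], [6,7], [7,8]
  2-simplices (5): [2,5,7], [3,4,6], [3,4,8], [4,5,6], [5,6,7]

Hence C_0 ≅ Z^9, C_1 ≅ Z^15, C_2 ≅ Z^5.

The boundary map ∂_1: C_1 → C_0 is given by ∂[p,q] = [q] − [p]. For instance
  ∂[5,7] = [7] − [5].
This gives a 9×15 integer matrix of rank 8; reducing to Smith normal form yields diagonal entries (1,1,1,1,1,1,1,1).

The boundary map ∂_2: C_2 → C_1 sends each 2-simplex [p,q,r] to [q,r] − [p,r] + [p,q]. For instance
  ∂[2,5,7] = [5,7] − [2,7] + [2,5],
  ∂[3,4,6] = [4,6] − [3,6] + [3,4].
The 15×5 boundary matrix has rank 5 and Smith normal form diag(1,1,1,1,1).

Reading off H_k = ker ∂_k / im ∂_{k+1}:

  H_0: rank C_0 − rank ∂_1 = 9 − 8 = 1, and the invariant factors of ∂_1 are all 1, so H_0 = Z.
  H_1: rank ker ∂_1 − rank ∂_2 = (15 − 8) − 5 = 2, and the invariant factors of ∂_2 are all 1, so H_1 = Z^2.
  H_2: rank ker ∂_2 − rank ∂_3 = (5 − 5) − 0 = 0, and there is no ∂_3, so H_2 = 0.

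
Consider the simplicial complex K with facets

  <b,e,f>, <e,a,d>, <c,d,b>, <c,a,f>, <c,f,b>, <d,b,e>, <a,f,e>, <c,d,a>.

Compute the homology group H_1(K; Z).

H_1 ≅ 0.

Fix the vertex order a < b < c < d < e < f and write every simplex with vertices in increasing order. Then dim K = 2 and the simplices of K are:

  0-simplices (6): a, b, c, d, e, f
  1-simplices (12): ac, ad, ae, af, bc, bd, be, bf, cd, cf, de, ef
  2-simplices (8): acd, acf, ade, aef, bcd, bcf, bde, bef

Hence C_0 ≅ Z^6, C_1 ≅ Z^12, C_2 ≅ Z^8.

The boundary map ∂_1: C_1 → C_0 maps an edge to its endpoints' difference, ∂[p,q] = q − p. For instance
  ∂cd = d − c.
This gives a 6×12 integer matrix of rank 5; reducing to Smith normal form yields diagonal entries (1,1,1,1,1).

Boundary ∂_2: C_2 → C_1 maps a triangle to the signed sum of its edges. For instance
  ∂ade = de − ae + ad,
  ∂aef = ef − af + ae.
As a 12×8 matrix over Z this has rank 7, with invariant factors (1,1,1,1,1,1,1).

From H_k ≅ ker(∂_k) / im(∂_{k+1}) we obtain:

  H_1: rank ker ∂_1 − rank ∂_2 = (12 − 5) − 7 = 0, and the invariant factors of ∂_2 are all 1, so H_1 = 0.

(K is a triangulation of the 2-sphere S^2.)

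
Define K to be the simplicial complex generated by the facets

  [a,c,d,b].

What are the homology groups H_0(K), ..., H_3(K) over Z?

H_0 = Z,  H_1 = 0,  H_2 = 0,  H_3 = 0.

Take the total order a < b < c < d on the vertex set. Then K (dimension 3) consists of the simplices:

  0-simplices (4): a, b, c, d
  1-simplices (6): ab, ac, ad, bc, bd, cd
  2-simplices (4): abc, abd, acd, bcd
  3-simplices (1): abcd

giving chain groups C_0 ≅ Z^4, C_1 ≅ Z^6, C_2 ≅ Z^4, C_3 ≅ Z^1.

The boundary map ∂_1: C_1 → C_0 sends each edge [p,q] (with p < q) to q − p. For instance
  ∂ac = c − a.
As a 4×6 matrix over Z this has rank 3, with invariant factors (1,1,1).

The boundary map ∂_2: C_2 → C_1 maps a triangle to the signed sum of its edges. For instance
  ∂abc = bc − ac + ab,
  ∂bcd = cd − bd + bc.
This gives a 6×4 integer matrix of rank 3; reducing to Smith normal form yields diagonal entries (1,1,1).

The boundary map ∂_3: C_3 → C_2 sends each 3-simplex σ to the alternating sum Σ_i (−1)^i (σ with its i-th vertex removed). For instance
  ∂abcd = bcd − acd + abd − abc.
As a 4×1 matrix over Z this has rank 1, with invariant factors (1).

Computing H_k = (kernel of ∂_k) / (image of ∂_{k+1}):

  H_0: rank C_0 − rank ∂_1 = 4 − 3 = 1, and the invariant factors of ∂_1 are all 1, so H_0 ≅ Z.
  H_1: rank ker ∂_1 − rank ∂_2 = (6 − 3) − 3 = 0, and the invariant factors of ∂_2 are all 1, so H_1 ≅ 0.
  H_2: rank ker ∂_2 − rank ∂_3 = (4 − 3) − 1 = 0, and the invariant factors of ∂_3 are all 1, so H_2 ≅ 0.
  H_3: rank ker ∂_3 − rank ∂_4 = (1 − 1) − 0 = 0, and there is no ∂_4, so H_3 ≅ 0.

(K is a triangulation of the 3-simplex.)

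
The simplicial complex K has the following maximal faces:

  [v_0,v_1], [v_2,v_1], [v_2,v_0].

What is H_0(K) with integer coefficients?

Take the total order v_0 < v_1 < v_2 on the vertex set. Then K (dimension 1) consists of the simplices:

  0-simplices (3): [v_0], [v_1], [v_2]
  1-simplices (3): [v_0,v_1], [v_0,v_2], [v_1,v_2]

giving chain groups C_0 ≅ Z^3, C_1 ≅ Z^3.

Boundary ∂_1: C_1 → C_0 maps an edge to its endpoints' difference, ∂[p,q] = q − p. For instance
  ∂[v_0,v_2] = [v_2] − [v_0].
This gives a 3×3 integer matrix of rank 2; reducing to Smith normal form yields diagonal entries (1,1).

Now H_k = ker ∂_k / im ∂_{k+1}, so:

  H_0: rank C_0 − rank ∂_1 = 3 − 2 = 1, and the invariant factors of ∂_1 are all 1, so H_0 ≅ Z.

(K is a triangulation of the circle S^1.)

H_0 ≅ Z.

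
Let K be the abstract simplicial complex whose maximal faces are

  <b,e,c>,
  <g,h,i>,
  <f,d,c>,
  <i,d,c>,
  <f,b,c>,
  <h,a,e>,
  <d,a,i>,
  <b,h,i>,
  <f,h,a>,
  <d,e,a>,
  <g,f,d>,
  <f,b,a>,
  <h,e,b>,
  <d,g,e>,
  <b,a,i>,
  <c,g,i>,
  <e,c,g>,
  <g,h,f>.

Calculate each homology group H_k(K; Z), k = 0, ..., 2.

Fix the vertex order a < b < c < d < e < f < g < h < i and write every simplex with vertices in increasing order. Then dim K = 2 and the simplices of K are:

  0-simplices (9): a, b, c, d, e, f, g, h, i
  1-simplices (27): ab, ad, ae, af, ah, ai, bc, be, bf, bh, bi, cd, ce, cf, cg, ci, de, df, dg, di, eg, eh, fg, fh, gh, gi, hi
  2-simplices (18): abf, abi, ade, adi, aeh, afh, bce, bcf, beh, bhi, cdf, cdi, ceg, cgi, deg, dfg, fgh, ghi

so the chain groups are C_0 ≅ Z^9, C_1 ≅ Z^27, C_2 ≅ Z^18.

Boundary ∂_1: C_1 → C_0 maps an edge to its endpoints' difference, ∂[p,q] = q − p. For instance
  ∂ab = b − a.
The 9×27 boundary matrix has rank 8 and Smith normal form diag(1,1,1,1,1,1,1,1).

Boundary ∂_2: C_2 → C_1 sends each 2-simplex [p,q,r] to [q,r] − [p,r] + [p,q]. For instance
  ∂abi = bi − ai + ab,
  ∂bhi = hi − bi + bh.
The resulting 27×18 matrix has rank 18, and its Smith normal form has invariant factors (1,1,1,1,1,1,1,1,1,1,1,1,1,1,1,1,1,2).

Computing H_k = (kernel of ∂_k) / (image of ∂_{k+1}):

  H_0: rank C_0 − rank ∂_1 = 9 − 8 = 1, and the invariant factors of ∂_1 are all 1, so H_0 ≅ Z.
  H_1: rank ker ∂_1 − rank ∂_2 = (27 − 8) − 18 = 1, and ∂_2 has invariant factor 2 > 1, so H_1 ≅ Z × Z/2.
  H_2: rank ker ∂_2 − rank ∂_3 = (18 − 18) − 0 = 0, and there is no ∂_3, so H_2 ≅ 0.

As a check, the Euler characteristic is 9 − 27 + 18 = 0, which agrees with 1 − 1 + 0 = 0.
(K is a triangulation of the Klein bottle.)

H_0 ≅ Z,  H_1 ≅ Z × Z/2,  H_2 = 0.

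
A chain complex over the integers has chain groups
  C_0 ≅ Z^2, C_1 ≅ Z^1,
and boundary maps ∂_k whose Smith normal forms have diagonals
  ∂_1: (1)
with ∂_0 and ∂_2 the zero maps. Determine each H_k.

H_0: b_0 = 2 − 0 − 1 = 1; torsion from ∂_1 factors > 1: none. So H_0 = Z.
H_1: b_1 = 1 − 1 − 0 = 0; torsion from ∂_2 factors > 1: none. So H_1 = 0.

H_0 = Z,  H_1 = 0.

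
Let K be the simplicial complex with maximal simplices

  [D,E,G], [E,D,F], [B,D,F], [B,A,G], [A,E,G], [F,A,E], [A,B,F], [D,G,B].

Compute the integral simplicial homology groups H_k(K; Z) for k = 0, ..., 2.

H_0 = Z,  H_1 = 0,  H_2 = Z.

Fix the vertex order A < B < D < E < F < G and write every simplex with vertices in increasing order. Then dim K = 2 and the simplices of K are:

  0-simplices (6): A, B, D, E, F, G
  1-simplices (12): AB, AE, AF, AG, BD, BF, BG, DE, DF, DG, EF, EG
  2-simplices (8): ABF, ABG, AEF, AEG, BDF, BDG, DEF, DEG

giving chain groups C_0 ≅ Z^6, C_1 ≅ Z^12, C_2 ≅ Z^8.

∂_1: C_1 → C_0 sends each edge [p,q] (with p < q) to q − p. For instance
  ∂BG = G − B.
As a 6×12 matrix over Z this has rank 5, with invariant factors (1,1,1,1,1).

The boundary map ∂_2: C_2 → C_1 acts by ∂[p,q,r] = [q,r] − [p,r] + [p,q]. For instance
  ∂DEG = EG − DG + DE,
  ∂AEF = EF − AF + AE.
The resulting 12×8 matrix has rank 7, and its Smith normal form has invariant factors (1,1,1,1,1,1,1).

Computing H_k = (kernel of ∂_k) / (image of ∂_{k+1}):

  H_0: rank C_0 − rank ∂_1 = 6 − 5 = 1, and the invariant factors of ∂_1 are all 1, so H_0 ≅ Z.
  H_1: rank ker ∂_1 − rank ∂_2 = (12 − 5) − 7 = 0, and the invariant factors of ∂_2 are all 1, so H_1 ≅ 0.
  H_2: rank ker ∂_2 − rank ∂_3 = (8 − 7) − 0 = 1, and there is no ∂_3, so H_2 ≅ Z.

As a check, the Euler characteristic is 6 − 12 + 8 = 2, which agrees with 1 − 0 + 1 = 2.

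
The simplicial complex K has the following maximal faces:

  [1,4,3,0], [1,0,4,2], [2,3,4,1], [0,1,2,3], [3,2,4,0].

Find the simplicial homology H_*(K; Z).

H_0 ≅ Z,  H_1 = 0,  H_2 = 0,  H_3 ≅ Z.

We work with the vertex ordering 0 < 1 < 2 < 3 < 4. The simplices of K, each written with vertices in increasing order, are:

  0-simplices (5): [0], [1], [2], [3], [4]
  1-simplices (10): [0,1], [0,2], [0,3], [0,4], [1,2], [1,3], [1,4], [2,3], [2,4], [3,4]
  2-simplices (10): [0,1,2], [0,1,3], [0,1,4], [0,2,3], [0,2,4], [0,3,4], [1,2,3], [1,2,4], [1,3,4], [2,3,4]
  3-simplices (5): [0,1,2,3], [0,1,2,4], [0,1,3,4], [0,2,3,4], [1,2,3,4]

Hence C_0 ≅ Z^5, C_1 ≅ Z^10, C_2 ≅ Z^10, C_3 ≅ Z^5.

Boundary ∂_1: C_1 → C_0 maps an edge to its endpoints' difference, ∂[p,q] = q − p. For instance
  ∂[1,4] = [4] − [1].
This gives a 5×10 integer matrix of rank 4; reducing to Smith normal form yields diagonal entries (1,1,1,1).

Boundary ∂_2: C_2 → C_1 acts by ∂[p,q,r] = [q,r] − [p,r] + [p,q]. For instance
  ∂[0,2,4] = [2,4] − [0,4] + [0,2],
  ∂[0,3,4] = [3,4] − [0,4] + [0,3].
The resulting 10×10 matrix has rank 6, and its Smith normal form has invariant factors (1,1,1,1,1,1).

∂_3: C_3 → C_2 sends each 3-simplex σ to the alternating sum Σ_i (−1)^i (σ with its i-th vertex removed). For instance
  ∂[0,1,2,4] = [1,2,4] − [0,2,4] + [0,1,4] − [0,1,2],
  ∂[1,2,3,4] = [2,3,4] − [1,3,4] + [1,2,4] − [1,2,3].
As a 10×5 matrix over Z this has rank 4, with invariant factors (1,1,1,1).

From H_k ≅ ker(∂_k) / im(∂_{k+1}) we obtain:

  H_0: rank C_0 − rank ∂_1 = 5 − 4 = 1, and the invariant factors of ∂_1 are all 1, so H_0 = Z.
  H_1: rank ker ∂_1 − rank ∂_2 = (10 − 4) − 6 = 0, and the invariant factors of ∂_2 are all 1, so H_1 = 0.
  H_2: rank ker ∂_2 − rank ∂_3 = (10 − 6) − 4 = 0, and the invariant factors of ∂_3 are all 1, so H_2 = 0.
  H_3: rank ker ∂_3 − rank ∂_4 = (5 − 4) − 0 = 1, and there is no ∂_4, so H_3 = Z.

As a check, the Euler characteristic is 5 − 10 + 10 − 5 = 0, which agrees with 1 − 0 + 0 − 1 = 0.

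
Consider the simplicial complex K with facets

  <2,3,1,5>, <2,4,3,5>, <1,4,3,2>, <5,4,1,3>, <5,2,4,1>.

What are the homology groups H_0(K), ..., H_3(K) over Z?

H_0 ≅ Z,  H_1 = 0,  H_2 = 0,  H_3 ≅ Z.

Take the total order 1 < 2 < 3 < 4 < 5 on the vertex set. Then K (dimension 3) consists of the simplices:

  0-simplices (5): [1], [2], [3], [4], [5]
  1-simplices (10): [1,2], [1,3], [1,4], [1,5], [2,3], [2,4], [2,5], [3,4], [3,5], [4,5]
  2-simplices (10): [1,2,3], [1,2,4], [1,2,5], [1,3,4], [1,3,5], [1,4,5], [2,3,4], [2,3,5], [2,4,5], [3,4,5]
  3-simplices (5): [1,2,3,4], [1,2,3,5], [1,2,4,5], [1,3,4,5], [2,3,4,5]

so the chain groups are C_0 ≅ Z^5, C_1 ≅ Z^10, C_2 ≅ Z^10, C_3 ≅ Z^5.

The boundary map ∂_1: C_1 → C_0 is given by ∂[p,q] = [q] − [p]. For instance
  ∂[1,4] = [4] − [1].
The resulting 5×10 matrix has rank 4, and its Smith normal form has invariant factors (1,1,1,1).

∂_2: C_2 → C_1 maps a triangle to the signed sum of its edges. For instance
  ∂[1,4,5] = [4,5] − [1,5] + [1,4],
  ∂[3,4,5] = [4,5] − [3,5] + [3,4].
As a 10×10 matrix over Z this has rank 6, with invariant factors (1,1,1,1,1,1).

The boundary map ∂_3: C_3 → C_2 sends each 3-simplex σ to the alternating sum Σ_i (−1)^i (σ with its i-th vertex removed). For instance
  ∂[1,3,4,5] = [3,4,5] − [1,4,5] + [1,3,5] − [1,3,4],
  ∂[1,2,3,4] = [2,3,4] − [1,3,4] + [1,2,4] − [1,2,3].
The resulting 10×5 matrix has rank 4, and its Smith normal form has invariant factors (1,1,1,1).

Now H_k = ker ∂_k / im ∂_{k+1}, so:

  H_0: rank C_0 − rank ∂_1 = 5 − 4 = 1, and the invariant factors of ∂_1 are all 1, so H_0 ≅ Z.
  H_1: rank ker ∂_1 − rank ∂_2 = (10 − 4) − 6 = 0, and the invariant factors of ∂_2 are all 1, so H_1 ≅ 0.
  H_2: rank ker ∂_2 − rank ∂_3 = (10 − 6) − 4 = 0, and the invariant factors of ∂_3 are all 1, so H_2 ≅ 0.
  H_3: rank ker ∂_3 − rank ∂_4 = (5 − 4) − 0 = 1, and there is no ∂_4, so H_3 ≅ Z.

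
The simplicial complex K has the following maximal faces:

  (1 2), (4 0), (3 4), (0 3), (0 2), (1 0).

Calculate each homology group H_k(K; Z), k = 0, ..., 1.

H_0 ≅ Z,  H_1 ≅ Z^2.

K has 5 vertices, 6 edges.
rank ∂_0 = 0, rank ∂_1 = 4 ⇒ b_0 = 5 − 0 − 4 = 1; all invariant factors of ∂_1 are 1 so no torsion. So H_0 = Z.
rank ∂_1 = 4, rank ∂_2 = 0 ⇒ b_1 = 6 − 4 − 0 = 2. So H_1 = Z^2.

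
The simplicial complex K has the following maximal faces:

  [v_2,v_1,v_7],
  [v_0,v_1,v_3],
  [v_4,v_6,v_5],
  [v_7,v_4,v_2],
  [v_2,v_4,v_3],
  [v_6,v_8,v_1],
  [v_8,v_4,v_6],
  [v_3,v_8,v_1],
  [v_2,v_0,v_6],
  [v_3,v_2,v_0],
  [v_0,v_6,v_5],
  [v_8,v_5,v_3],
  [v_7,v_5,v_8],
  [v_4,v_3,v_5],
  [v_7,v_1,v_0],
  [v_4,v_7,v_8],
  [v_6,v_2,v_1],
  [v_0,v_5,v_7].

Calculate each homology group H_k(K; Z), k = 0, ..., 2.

H_0 ≅ Z,  H_1 ≅ Z ⊕ Z_2,  H_2 = 0.

K has 9 vertices, 27 edges, 18 triangles.
rank ∂_0 = 0, rank ∂_1 = 8 ⇒ b_0 = 9 − 0 − 8 = 1; all invariant factors of ∂_1 are 1 so no torsion. So H_0 ≅ Z.
rank ∂_1 = 8, rank ∂_2 = 18 ⇒ b_1 = 27 − 8 − 18 = 1; ∂_2 has invariant factor(s) [2] giving torsion. So H_1 ≅ Z ⊕ Z_2.
rank ∂_2 = 18, rank ∂_3 = 0 ⇒ b_2 = 18 − 18 − 0 = 0. So H_2 ≅ 0.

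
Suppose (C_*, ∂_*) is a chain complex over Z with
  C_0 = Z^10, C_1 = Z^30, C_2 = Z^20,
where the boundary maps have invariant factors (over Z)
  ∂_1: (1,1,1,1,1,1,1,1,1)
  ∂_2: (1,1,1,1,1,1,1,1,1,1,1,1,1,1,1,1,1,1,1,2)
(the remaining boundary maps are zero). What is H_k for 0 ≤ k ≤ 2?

H_0 = Z,  H_1 = Z ⊕ Z/2,  H_2 = 0.

H_0: b_0 = 10 − 0 − 9 = 1; torsion from ∂_1 factors > 1: none. So H_0 = Z.
H_1: b_1 = 30 − 9 − 20 = 1; torsion from ∂_2 factors > 1: [2]. So H_1 = Z ⊕ Z/2.
H_2: b_2 = 20 − 20 − 0 = 0; torsion from ∂_3 factors > 1: none. So H_2 = 0.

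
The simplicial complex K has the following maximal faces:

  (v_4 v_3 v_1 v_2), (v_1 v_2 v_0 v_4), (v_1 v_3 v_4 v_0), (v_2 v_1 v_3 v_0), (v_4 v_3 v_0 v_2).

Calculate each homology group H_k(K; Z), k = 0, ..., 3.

H_0 ≅ Z,  H_1 = 0,  H_2 = 0,  H_3 ≅ Z.

Take the total order v_0 < v_1 < v_2 < v_3 < v_4 on the vertex set. Then K (dimension 3) consists of the simplices:

  0-simplices (5): [v_0], [v_1], [v_2], [v_3], [v_4]
  1-simplices (10): [v_0,v_1], [v_0,v_2], [v_0,v_3], [v_0,v_4], [v_1,v_2], [v_1,v_3], [v_1,v_4], [v_2,v_3], [v_2,v_4], [v_3,v_4]
  2-simplices (10): [v_0,v_1,v_2], [v_0,v_1,v_3], [v_0,v_1,v_4], [v_0,v_2,v_3], [v_0,v_2,v_4], [v_0,v_3,v_4], [v_1,v_2,v_3], [v_1,v_2,v_4], [v_1,v_3,v_4], [v_2,v_3,v_4]
  3-simplices (5): [v_0,v_1,v_2,v_3], [v_0,v_1,v_2,v_4], [v_0,v_1,v_3,v_4], [v_0,v_2,v_3,v_4], [v_1,v_2,v_3,v_4]

Hence C_0 ≅ Z^5, C_1 ≅ Z^10, C_2 ≅ Z^10, C_3 ≅ Z^5.

Boundary ∂_1: C_1 → C_0 maps an edge to its endpoints' difference, ∂[p,q] = q − p.
As a 5×10 matrix over Z this has rank 4, with invariant factors (1,1,1,1).

The boundary map ∂_2: C_2 → C_1 maps a triangle to the signed sum of its edges. For instance
  ∂[v_1,v_3,v_4] = [v_3,v_4] − [v_1,v_4] + [v_1,v_3],
  ∂[v_0,v_1,v_2] = [v_1,v_2] − [v_0,v_2] + [v_0,v_1].
The resulting 10×10 matrix has rank 6, and its Smith normal form has invariant factors (1,1,1,1,1,1).

∂_3: C_3 → C_2 sends each 3-simplex σ to the alternating sum Σ_i (−1)^i (σ with its i-th vertex removed). For instance
  ∂[v_1,v_2,v_3,v_4] = [v_2,v_3,v_4] − [v_1,v_3,v_4] + [v_1,v_2,v_4] − [v_1,v_2,v_3],
  ∂[v_0,v_1,v_3,v_4] = [v_1,v_3,v_4] − [v_0,v_3,v_4] + [v_0,v_1,v_4] − [v_0,v_1,v_3].
The resulting 10×5 matrix has rank 4, and its Smith normal form has invariant factors (1,1,1,1).

From H_k ≅ ker(∂_k) / im(∂_{k+1}) we obtain:

  H_0: rank C_0 − rank ∂_1 = 5 − 4 = 1, and the invariant factors of ∂_1 are all 1, so H_0 ≅ Z.
  H_1: rank ker ∂_1 − rank ∂_2 = (10 − 4) − 6 = 0, and the invariant factors of ∂_2 are all 1, so H_1 ≅ 0.
  H_2: rank ker ∂_2 − rank ∂_3 = (10 − 6) − 4 = 0, and the invariant factors of ∂_3 are all 1, so H_2 ≅ 0.
  H_3: rank ker ∂_3 − rank ∂_4 = (5 − 4) − 0 = 1, and there is no ∂_4, so H_3 ≅ Z.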